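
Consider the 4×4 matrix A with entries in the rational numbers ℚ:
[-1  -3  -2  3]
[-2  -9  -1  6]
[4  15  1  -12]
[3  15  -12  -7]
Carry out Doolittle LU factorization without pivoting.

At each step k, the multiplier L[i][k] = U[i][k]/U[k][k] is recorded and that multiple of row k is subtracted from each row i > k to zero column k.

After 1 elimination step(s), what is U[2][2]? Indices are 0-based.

U[2][2] = -7

[col 0] pivot -1
  R1 -= 2*R0 → (0, -3, 3, 0)  (L[1][0] := 2)
  R2 -= -4*R0 → (0, 3, -7, 0)  (L[2][0] := -4)
  R3 -= -3*R0 → (0, 6, -18, 2)  (L[3][0] := -3)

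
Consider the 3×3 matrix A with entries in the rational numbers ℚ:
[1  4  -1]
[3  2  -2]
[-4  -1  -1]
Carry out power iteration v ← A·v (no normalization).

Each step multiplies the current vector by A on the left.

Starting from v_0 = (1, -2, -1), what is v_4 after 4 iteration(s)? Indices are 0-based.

v_0 = (1, -2, -1).
v_1 = A·v_0 = (-6, 1, -1).
v_2 = A·v_1 = (-1, -14, 24).
v_3 = A·v_2 = (-81, -79, -6).
v_4 = A·v_3 = (-391, -389, 409).

v_4 = (-391, -389, 409)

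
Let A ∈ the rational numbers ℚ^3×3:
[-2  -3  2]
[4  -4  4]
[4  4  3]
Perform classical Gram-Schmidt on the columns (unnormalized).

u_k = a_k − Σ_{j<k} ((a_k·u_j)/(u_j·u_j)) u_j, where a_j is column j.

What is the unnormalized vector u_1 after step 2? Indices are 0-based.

u_1 = (-8/3, -14/3, 10/3)

Step 1: u_0 = a_0 = (-2, 4, 4).
Step 2: u_1 = a_1 − (1/6)·u_0 = (-8/3, -14/3, 10/3).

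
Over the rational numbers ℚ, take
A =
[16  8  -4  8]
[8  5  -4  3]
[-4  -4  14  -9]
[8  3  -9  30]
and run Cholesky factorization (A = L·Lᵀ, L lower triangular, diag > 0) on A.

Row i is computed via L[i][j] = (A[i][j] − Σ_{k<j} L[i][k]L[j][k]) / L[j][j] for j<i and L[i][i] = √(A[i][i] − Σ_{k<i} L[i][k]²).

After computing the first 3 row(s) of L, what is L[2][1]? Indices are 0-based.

L[2][1] = -2

Step 1: L[0][0] = √(16) = 4.
  L[1][0] = (8) / L[0][0] = 2.
Step 2: L[1][1] = √(1) = 1.
  L[2][0] = (-4) / L[0][0] = -1.
  L[2][1] = (-2) / L[1][1] = -2.
Step 3: L[2][2] = √(9) = 3.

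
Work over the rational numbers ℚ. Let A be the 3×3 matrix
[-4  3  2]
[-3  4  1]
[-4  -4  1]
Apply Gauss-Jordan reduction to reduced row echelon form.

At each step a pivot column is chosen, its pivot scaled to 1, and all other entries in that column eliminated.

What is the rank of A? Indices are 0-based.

pivot(0,0)=-4: scale R0 → (1, -3/4, -1/2)
  clear (1,0): R1 −= (-3)R0 → (0, 7/4, -1/2)
  clear (2,0): R2 −= (-4)R0 → (0, -7, -1)
pivot(1,1)=7/4: scale R1 → (0, 1, -2/7)
  clear (0,1): R0 −= (-3/4)R1 → (1, 0, -5/7)
  clear (2,1): R2 −= (-7)R1 → (0, 0, -3)
pivot(2,2)=-3: scale R2 → (0, 0, 1)
  clear (0,2): R0 −= (-5/7)R2 → (1, 0, 0)
  clear (1,2): R1 −= (-2/7)R2 → (0, 1, 0)

rank = 3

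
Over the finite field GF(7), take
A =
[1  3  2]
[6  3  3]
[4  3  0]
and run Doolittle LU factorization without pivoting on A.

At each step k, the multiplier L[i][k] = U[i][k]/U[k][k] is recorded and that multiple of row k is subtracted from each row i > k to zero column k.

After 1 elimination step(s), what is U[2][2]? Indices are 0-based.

Step 1: pivot at (0,0) is 1.
  row1 ← row1 − (6)·row0  ⇒  L[1][0]=6, U row1=(0, 6, 5)
  row2 ← row2 − (4)·row0  ⇒  L[2][0]=4, U row2=(0, 5, 6)

U[2][2] = 6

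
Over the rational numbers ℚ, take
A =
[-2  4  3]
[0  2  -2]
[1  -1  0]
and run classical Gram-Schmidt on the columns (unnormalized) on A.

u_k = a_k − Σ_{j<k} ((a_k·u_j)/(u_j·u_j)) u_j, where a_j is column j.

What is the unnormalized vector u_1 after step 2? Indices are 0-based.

Step 1: u_0 = a_0 = (-2, 0, 1).
Step 2: u_1 = a_1 − (-9/5)·u_0 = (2/5, 2, 4/5).

u_1 = (2/5, 2, 4/5)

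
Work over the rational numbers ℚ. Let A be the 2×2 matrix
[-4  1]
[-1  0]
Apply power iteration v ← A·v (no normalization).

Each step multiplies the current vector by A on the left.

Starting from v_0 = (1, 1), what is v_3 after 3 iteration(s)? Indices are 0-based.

v_3 = (-41, -11)

v_0 = (1, 1).
v_1 = A·v_0 = (-3, -1).
v_2 = A·v_1 = (11, 3).
v_3 = A·v_2 = (-41, -11).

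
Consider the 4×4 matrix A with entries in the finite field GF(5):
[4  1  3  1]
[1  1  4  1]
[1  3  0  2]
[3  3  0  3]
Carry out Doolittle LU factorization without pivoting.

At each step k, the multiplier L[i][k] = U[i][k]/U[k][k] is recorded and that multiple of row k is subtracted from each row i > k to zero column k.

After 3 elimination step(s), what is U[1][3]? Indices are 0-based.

U[1][3] = 2

k=0: U[0][0]=4
  eliminate (1,0): mult=4, new row 1: (0, 2, 2, 2); set L[1][0]=4
  eliminate (2,0): mult=4, new row 2: (0, 4, 3, 3); set L[2][0]=4
  eliminate (3,0): mult=2, new row 3: (0, 1, 4, 1); set L[3][0]=2
k=1: U[1][1]=2
  eliminate (2,1): mult=2, new row 2: (0, 0, 4, 4); set L[2][1]=2
  eliminate (3,1): mult=3, new row 3: (0, 0, 3, 0); set L[3][1]=3
k=2: U[2][2]=4
  eliminate (3,2): mult=2, new row 3: (0, 0, 0, 2); set L[3][2]=2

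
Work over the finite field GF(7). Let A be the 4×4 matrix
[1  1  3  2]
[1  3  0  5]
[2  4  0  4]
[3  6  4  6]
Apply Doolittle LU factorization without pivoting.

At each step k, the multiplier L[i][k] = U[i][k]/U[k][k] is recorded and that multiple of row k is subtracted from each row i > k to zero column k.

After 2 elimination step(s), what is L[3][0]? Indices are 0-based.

k=0: U[0][0]=1
  eliminate (1,0): mult=1, new row 1: (0, 2, 4, 3); set L[1][0]=1
  eliminate (2,0): mult=2, new row 2: (0, 2, 1, 0); set L[2][0]=2
  eliminate (3,0): mult=3, new row 3: (0, 3, 2, 0); set L[3][0]=3
k=1: U[1][1]=2
  eliminate (2,1): mult=1, new row 2: (0, 0, 4, 4); set L[2][1]=1
  eliminate (3,1): mult=5, new row 3: (0, 0, 3, 6); set L[3][1]=5

L[3][0] = 3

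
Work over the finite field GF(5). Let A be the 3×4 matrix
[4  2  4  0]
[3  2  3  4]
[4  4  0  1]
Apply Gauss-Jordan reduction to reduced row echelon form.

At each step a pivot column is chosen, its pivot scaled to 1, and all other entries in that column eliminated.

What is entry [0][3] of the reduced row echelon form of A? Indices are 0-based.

pivot(0,0)=4: scale R0 → (1, 3, 1, 0)
  clear (1,0): R1 −= (3)R0 → (0, 3, 0, 4)
  clear (2,0): R2 −= (4)R0 → (0, 2, 1, 1)
pivot(1,1)=3: scale R1 → (0, 1, 0, 3)
  clear (0,1): R0 −= (3)R1 → (1, 0, 1, 1)
  clear (2,1): R2 −= (2)R1 → (0, 0, 1, 0)
pivot(2,2)=1: scale R2 → (0, 0, 1, 0)
  clear (0,2): R0 −= (1)R2 → (1, 0, 0, 1)

M[0][3] = 1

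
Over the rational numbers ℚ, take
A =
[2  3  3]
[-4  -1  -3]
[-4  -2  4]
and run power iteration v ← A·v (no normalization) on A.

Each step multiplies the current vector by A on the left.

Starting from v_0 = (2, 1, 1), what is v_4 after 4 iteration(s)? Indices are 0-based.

v_4 = (350, 618, 324)

v_0 = (2, 1, 1).
v_1 = A·v_0 = (10, -12, -6).
v_2 = A·v_1 = (-34, -10, -40).
v_3 = A·v_2 = (-218, 266, -4).
v_4 = A·v_3 = (350, 618, 324).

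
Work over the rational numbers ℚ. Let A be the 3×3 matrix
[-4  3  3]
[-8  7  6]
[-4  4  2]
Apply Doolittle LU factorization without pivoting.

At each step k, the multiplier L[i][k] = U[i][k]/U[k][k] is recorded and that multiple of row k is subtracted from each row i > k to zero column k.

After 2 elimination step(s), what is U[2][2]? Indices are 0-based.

[col 0] pivot -4
  R1 -= 2*R0 → (0, 1, 0)  (L[1][0] := 2)
  R2 -= 1*R0 → (0, 1, -1)  (L[2][0] := 1)
[col 1] pivot 1
  R2 -= 1*R1 → (0, 0, -1)  (L[2][1] := 1)

U[2][2] = -1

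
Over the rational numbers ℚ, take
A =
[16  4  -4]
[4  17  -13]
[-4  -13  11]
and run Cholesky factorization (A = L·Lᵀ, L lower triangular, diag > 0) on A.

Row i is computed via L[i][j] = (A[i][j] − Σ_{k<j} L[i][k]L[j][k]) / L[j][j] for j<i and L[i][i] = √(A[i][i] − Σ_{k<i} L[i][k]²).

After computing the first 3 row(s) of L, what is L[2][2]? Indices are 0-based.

Step 1: L[0][0] = √(16) = 4.
  L[1][0] = (4) / L[0][0] = 1.
Step 2: L[1][1] = √(16) = 4.
  L[2][0] = (-4) / L[0][0] = -1.
  L[2][1] = (-12) / L[1][1] = -3.
Step 3: L[2][2] = √(1) = 1.

L[2][2] = 1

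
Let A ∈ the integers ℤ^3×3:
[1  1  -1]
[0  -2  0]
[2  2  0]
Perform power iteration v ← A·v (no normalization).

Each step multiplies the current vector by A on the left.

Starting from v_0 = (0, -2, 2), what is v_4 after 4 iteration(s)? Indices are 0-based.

v_0 = (0, -2, 2).
v_1 = A·v_0 = (-4, 4, -4).
v_2 = A·v_1 = (4, -8, 0).
v_3 = A·v_2 = (-4, 16, -8).
v_4 = A·v_3 = (20, -32, 24).

v_4 = (20, -32, 24)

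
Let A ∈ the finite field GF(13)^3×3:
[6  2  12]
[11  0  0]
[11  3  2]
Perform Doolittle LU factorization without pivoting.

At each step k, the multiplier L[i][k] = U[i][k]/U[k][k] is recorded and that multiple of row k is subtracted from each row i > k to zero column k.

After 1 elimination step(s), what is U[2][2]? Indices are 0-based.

U[2][2] = 6

Step 1: pivot at (0,0) is 6.
  row1 ← row1 − (4)·row0  ⇒  L[1][0]=4, U row1=(0, 5, 4)
  row2 ← row2 − (4)·row0  ⇒  L[2][0]=4, U row2=(0, 8, 6)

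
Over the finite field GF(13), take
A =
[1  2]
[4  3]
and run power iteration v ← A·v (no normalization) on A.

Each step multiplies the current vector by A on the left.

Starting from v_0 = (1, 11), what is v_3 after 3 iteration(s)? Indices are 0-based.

v_0 = (1, 11).
v_1 = A·v_0 = (10, 11).
v_2 = A·v_1 = (6, 8).
v_3 = A·v_2 = (9, 9).

v_3 = (9, 9)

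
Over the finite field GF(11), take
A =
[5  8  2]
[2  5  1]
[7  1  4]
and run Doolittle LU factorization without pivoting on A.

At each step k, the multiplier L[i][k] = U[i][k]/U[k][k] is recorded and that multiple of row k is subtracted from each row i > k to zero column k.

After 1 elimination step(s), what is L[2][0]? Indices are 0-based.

[col 0] pivot 5
  R1 -= 7*R0 → (0, 4, 9)  (L[1][0] := 7)
  R2 -= 8*R0 → (0, 3, 10)  (L[2][0] := 8)

L[2][0] = 8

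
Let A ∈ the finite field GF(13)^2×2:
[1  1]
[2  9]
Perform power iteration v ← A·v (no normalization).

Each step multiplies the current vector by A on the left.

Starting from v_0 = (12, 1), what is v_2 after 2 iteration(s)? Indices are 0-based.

v_2 = (7, 11)

v_0 = (12, 1).
v_1 = A·v_0 = (0, 7).
v_2 = A·v_1 = (7, 11).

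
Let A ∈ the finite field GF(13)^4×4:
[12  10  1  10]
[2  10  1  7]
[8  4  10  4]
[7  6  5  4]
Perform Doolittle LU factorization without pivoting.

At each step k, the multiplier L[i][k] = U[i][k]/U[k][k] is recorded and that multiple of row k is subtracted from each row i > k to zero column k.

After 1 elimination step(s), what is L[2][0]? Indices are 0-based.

L[2][0] = 5

[col 0] pivot 12
  R1 -= 11*R0 → (0, 4, 3, 1)  (L[1][0] := 11)
  R2 -= 5*R0 → (0, 6, 5, 6)  (L[2][0] := 5)
  R3 -= 6*R0 → (0, 11, 12, 9)  (L[3][0] := 6)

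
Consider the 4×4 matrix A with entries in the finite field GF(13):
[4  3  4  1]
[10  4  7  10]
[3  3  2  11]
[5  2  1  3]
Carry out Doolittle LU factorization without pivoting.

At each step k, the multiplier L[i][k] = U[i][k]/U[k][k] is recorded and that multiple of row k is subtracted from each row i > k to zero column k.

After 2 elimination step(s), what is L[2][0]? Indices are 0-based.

L[2][0] = 4

[col 0] pivot 4
  R1 -= 9*R0 → (0, 3, 10, 1)  (L[1][0] := 9)
  R2 -= 4*R0 → (0, 4, 12, 7)  (L[2][0] := 4)
  R3 -= 11*R0 → (0, 8, 9, 5)  (L[3][0] := 11)
[col 1] pivot 3
  R2 -= 10*R1 → (0, 0, 3, 10)  (L[2][1] := 10)
  R3 -= 7*R1 → (0, 0, 4, 11)  (L[3][1] := 7)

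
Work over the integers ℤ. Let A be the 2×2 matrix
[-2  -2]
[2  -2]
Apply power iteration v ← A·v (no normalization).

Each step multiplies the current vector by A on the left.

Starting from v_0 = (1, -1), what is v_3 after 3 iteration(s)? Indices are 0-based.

v_0 = (1, -1).
v_1 = A·v_0 = (0, 4).
v_2 = A·v_1 = (-8, -8).
v_3 = A·v_2 = (32, 0).

v_3 = (32, 0)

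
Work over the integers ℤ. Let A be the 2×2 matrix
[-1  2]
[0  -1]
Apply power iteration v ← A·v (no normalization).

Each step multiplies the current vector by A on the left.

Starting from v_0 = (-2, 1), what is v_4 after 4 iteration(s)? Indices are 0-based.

v_0 = (-2, 1).
v_1 = A·v_0 = (4, -1).
v_2 = A·v_1 = (-6, 1).
v_3 = A·v_2 = (8, -1).
v_4 = A·v_3 = (-10, 1).

v_4 = (-10, 1)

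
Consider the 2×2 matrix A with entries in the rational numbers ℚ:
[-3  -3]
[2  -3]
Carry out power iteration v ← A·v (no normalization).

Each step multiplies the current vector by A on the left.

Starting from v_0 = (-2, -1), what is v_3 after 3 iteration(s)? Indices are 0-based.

v_0 = (-2, -1).
v_1 = A·v_0 = (9, -1).
v_2 = A·v_1 = (-24, 21).
v_3 = A·v_2 = (9, -111).

v_3 = (9, -111)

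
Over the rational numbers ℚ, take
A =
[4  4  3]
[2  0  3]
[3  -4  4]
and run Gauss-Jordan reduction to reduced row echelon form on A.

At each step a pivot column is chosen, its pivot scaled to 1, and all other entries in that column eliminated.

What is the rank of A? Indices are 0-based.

[1] R0 /= 4  ⇒  (1, 1, 3/4)
     R1 -= 2·R0  ⇒  (0, -2, 3/2)
     R2 -= 3·R0  ⇒  (0, -7, 7/4)
[2] R1 /= -2  ⇒  (0, 1, -3/4)
     R0 -= 1·R1  ⇒  (1, 0, 3/2)
     R2 -= -7·R1  ⇒  (0, 0, -7/2)
[3] R2 /= -7/2  ⇒  (0, 0, 1)
     R0 -= 3/2·R2  ⇒  (1, 0, 0)
     R1 -= -3/4·R2  ⇒  (0, 1, 0)

rank = 3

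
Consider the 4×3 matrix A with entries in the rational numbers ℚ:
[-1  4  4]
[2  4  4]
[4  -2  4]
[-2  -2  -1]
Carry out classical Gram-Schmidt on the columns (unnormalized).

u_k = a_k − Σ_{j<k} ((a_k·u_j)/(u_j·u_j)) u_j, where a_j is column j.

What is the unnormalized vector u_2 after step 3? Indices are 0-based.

u_2 = (57/25, -9/25, 89/50, 103/50)

Step 1: u_0 = a_0 = (-1, 2, 4, -2).
Step 2: u_1 = a_1 − (0)·u_0 = (4, 4, -2, -2).
Step 3: u_2 = a_2 − (22/25)·u_0 − (13/20)·u_1 = (57/25, -9/25, 89/50, 103/50).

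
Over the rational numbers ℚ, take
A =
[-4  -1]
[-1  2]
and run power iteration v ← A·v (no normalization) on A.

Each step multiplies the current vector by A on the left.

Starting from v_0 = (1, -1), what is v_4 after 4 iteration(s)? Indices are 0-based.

v_4 = (249, 15)

v_0 = (1, -1).
v_1 = A·v_0 = (-3, -3).
v_2 = A·v_1 = (15, -3).
v_3 = A·v_2 = (-57, -21).
v_4 = A·v_3 = (249, 15).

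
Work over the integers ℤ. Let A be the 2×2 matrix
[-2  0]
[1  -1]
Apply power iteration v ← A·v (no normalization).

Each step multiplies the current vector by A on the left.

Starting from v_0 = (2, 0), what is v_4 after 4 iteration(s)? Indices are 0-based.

v_0 = (2, 0).
v_1 = A·v_0 = (-4, 2).
v_2 = A·v_1 = (8, -6).
v_3 = A·v_2 = (-16, 14).
v_4 = A·v_3 = (32, -30).

v_4 = (32, -30)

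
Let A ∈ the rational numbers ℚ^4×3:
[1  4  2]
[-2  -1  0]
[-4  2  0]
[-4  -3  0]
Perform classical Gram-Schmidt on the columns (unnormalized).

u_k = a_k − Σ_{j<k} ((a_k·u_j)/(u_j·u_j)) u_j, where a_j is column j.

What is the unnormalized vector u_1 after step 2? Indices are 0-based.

u_1 = (138/37, -17/37, 114/37, -71/37)

Step 1: u_0 = a_0 = (1, -2, -4, -4).
Step 2: u_1 = a_1 − (10/37)·u_0 = (138/37, -17/37, 114/37, -71/37).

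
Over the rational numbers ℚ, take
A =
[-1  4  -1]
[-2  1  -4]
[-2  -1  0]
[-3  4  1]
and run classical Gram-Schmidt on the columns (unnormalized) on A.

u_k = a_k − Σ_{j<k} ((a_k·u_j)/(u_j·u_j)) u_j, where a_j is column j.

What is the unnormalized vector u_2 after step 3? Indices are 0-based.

Step 1: u_0 = a_0 = (-1, -2, -2, -3).
Step 2: u_1 = a_1 − (-8/9)·u_0 = (28/9, -7/9, -25/9, 4/3).
Step 3: u_2 = a_2 − (1/3)·u_0 − (6/89)·u_1 = (-78/89, -292/89, 76/89, 170/89).

u_2 = (-78/89, -292/89, 76/89, 170/89)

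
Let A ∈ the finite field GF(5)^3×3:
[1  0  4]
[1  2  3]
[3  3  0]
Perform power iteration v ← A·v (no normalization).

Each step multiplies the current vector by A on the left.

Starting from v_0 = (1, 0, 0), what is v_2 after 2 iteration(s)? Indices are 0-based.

v_2 = (3, 2, 1)

v_0 = (1, 0, 0).
v_1 = A·v_0 = (1, 1, 3).
v_2 = A·v_1 = (3, 2, 1).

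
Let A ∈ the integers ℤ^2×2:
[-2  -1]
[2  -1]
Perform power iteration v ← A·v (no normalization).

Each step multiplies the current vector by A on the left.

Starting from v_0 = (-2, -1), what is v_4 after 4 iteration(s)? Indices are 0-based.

v_4 = (25, 29)

v_0 = (-2, -1).
v_1 = A·v_0 = (5, -3).
v_2 = A·v_1 = (-7, 13).
v_3 = A·v_2 = (1, -27).
v_4 = A·v_3 = (25, 29).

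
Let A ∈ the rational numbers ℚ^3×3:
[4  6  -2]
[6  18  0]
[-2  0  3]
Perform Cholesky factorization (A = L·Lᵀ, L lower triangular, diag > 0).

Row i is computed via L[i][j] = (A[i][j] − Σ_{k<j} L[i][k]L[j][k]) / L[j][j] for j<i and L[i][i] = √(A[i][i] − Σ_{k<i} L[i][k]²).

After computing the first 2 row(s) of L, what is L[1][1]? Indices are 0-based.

L[1][1] = 3

Step 1: L[0][0] = √(4) = 2.
  L[1][0] = (6) / L[0][0] = 3.
Step 2: L[1][1] = √(9) = 3.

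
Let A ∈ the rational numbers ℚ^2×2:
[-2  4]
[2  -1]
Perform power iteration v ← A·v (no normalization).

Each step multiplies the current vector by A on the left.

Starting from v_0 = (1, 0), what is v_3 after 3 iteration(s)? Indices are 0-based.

v_0 = (1, 0).
v_1 = A·v_0 = (-2, 2).
v_2 = A·v_1 = (12, -6).
v_3 = A·v_2 = (-48, 30).

v_3 = (-48, 30)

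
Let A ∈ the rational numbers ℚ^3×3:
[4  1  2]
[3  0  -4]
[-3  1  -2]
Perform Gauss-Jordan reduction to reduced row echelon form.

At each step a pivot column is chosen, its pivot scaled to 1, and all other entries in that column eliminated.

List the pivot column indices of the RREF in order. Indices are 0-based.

pivot columns: 0, 1, 2

step 1: normalize row 0 (÷4) = (1, 1/4, 1/2)
  row 1: subtract 3×row0 = (0, -3/4, -11/2)
  row 2: subtract -3×row0 = (0, 7/4, -1/2)
step 2: normalize row 1 (÷-3/4) = (0, 1, 22/3)
  row 0: subtract 1/4×row1 = (1, 0, -4/3)
  row 2: subtract 7/4×row1 = (0, 0, -40/3)
step 3: normalize row 2 (÷-40/3) = (0, 0, 1)
  row 0: subtract -4/3×row2 = (1, 0, 0)
  row 1: subtract 22/3×row2 = (0, 1, 0)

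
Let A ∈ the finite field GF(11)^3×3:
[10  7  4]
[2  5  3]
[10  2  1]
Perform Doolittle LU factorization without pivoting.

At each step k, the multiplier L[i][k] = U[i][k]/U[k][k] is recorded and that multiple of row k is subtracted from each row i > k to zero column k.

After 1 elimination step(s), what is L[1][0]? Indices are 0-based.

L[1][0] = 9

Step 1: pivot at (0,0) is 10.
  row1 ← row1 − (9)·row0  ⇒  L[1][0]=9, U row1=(0, 8, 0)
  row2 ← row2 − (1)·row0  ⇒  L[2][0]=1, U row2=(0, 6, 8)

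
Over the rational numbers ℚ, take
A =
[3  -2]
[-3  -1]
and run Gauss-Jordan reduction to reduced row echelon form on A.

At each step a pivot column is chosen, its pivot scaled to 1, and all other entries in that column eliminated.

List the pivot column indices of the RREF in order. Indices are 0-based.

[1] R0 /= 3  ⇒  (1, -2/3)
     R1 -= -3·R0  ⇒  (0, -3)
[2] R1 /= -3  ⇒  (0, 1)
     R0 -= -2/3·R1  ⇒  (1, 0)

pivot columns: 0, 1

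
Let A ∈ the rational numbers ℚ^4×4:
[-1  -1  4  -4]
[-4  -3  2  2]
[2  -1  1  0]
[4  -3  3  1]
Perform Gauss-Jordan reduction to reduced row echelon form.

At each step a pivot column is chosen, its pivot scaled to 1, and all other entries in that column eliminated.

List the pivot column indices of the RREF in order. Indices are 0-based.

pivot columns: 0, 1, 2, 3

[1] R0 /= -1  ⇒  (1, 1, -4, 4)
     R1 -= -4·R0  ⇒  (0, 1, -14, 18)
     R2 -= 2·R0  ⇒  (0, -3, 9, -8)
     R3 -= 4·R0  ⇒  (0, -7, 19, -15)
[2] R1 /= 1  ⇒  (0, 1, -14, 18)
     R0 -= 1·R1  ⇒  (1, 0, 10, -14)
     R2 -= -3·R1  ⇒  (0, 0, -33, 46)
     R3 -= -7·R1  ⇒  (0, 0, -79, 111)
[3] R2 /= -33  ⇒  (0, 0, 1, -46/33)
     R0 -= 10·R2  ⇒  (1, 0, 0, -2/33)
     R1 -= -14·R2  ⇒  (0, 1, 0, -50/33)
     R3 -= -79·R2  ⇒  (0, 0, 0, 29/33)
[4] R3 /= 29/33  ⇒  (0, 0, 0, 1)
     R0 -= -2/33·R3  ⇒  (1, 0, 0, 0)
     R1 -= -50/33·R3  ⇒  (0, 1, 0, 0)
     R2 -= -46/33·R3  ⇒  (0, 0, 1, 0)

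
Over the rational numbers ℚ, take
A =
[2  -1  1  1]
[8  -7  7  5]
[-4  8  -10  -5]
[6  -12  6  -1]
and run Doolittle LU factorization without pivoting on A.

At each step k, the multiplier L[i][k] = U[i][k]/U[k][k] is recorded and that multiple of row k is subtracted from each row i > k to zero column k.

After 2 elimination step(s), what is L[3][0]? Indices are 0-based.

L[3][0] = 3

k=0: U[0][0]=2
  eliminate (1,0): mult=4, new row 1: (0, -3, 3, 1); set L[1][0]=4
  eliminate (2,0): mult=-2, new row 2: (0, 6, -8, -3); set L[2][0]=-2
  eliminate (3,0): mult=3, new row 3: (0, -9, 3, -4); set L[3][0]=3
k=1: U[1][1]=-3
  eliminate (2,1): mult=-2, new row 2: (0, 0, -2, -1); set L[2][1]=-2
  eliminate (3,1): mult=3, new row 3: (0, 0, -6, -7); set L[3][1]=3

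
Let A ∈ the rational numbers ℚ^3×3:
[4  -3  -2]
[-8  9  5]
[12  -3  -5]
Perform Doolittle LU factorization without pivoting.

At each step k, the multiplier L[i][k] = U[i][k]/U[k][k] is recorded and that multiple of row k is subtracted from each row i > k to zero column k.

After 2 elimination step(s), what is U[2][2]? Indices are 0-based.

U[2][2] = -1

Step 1: pivot at (0,0) is 4.
  row1 ← row1 − (-2)·row0  ⇒  L[1][0]=-2, U row1=(0, 3, 1)
  row2 ← row2 − (3)·row0  ⇒  L[2][0]=3, U row2=(0, 6, 1)
Step 2: pivot at (1,1) is 3.
  row2 ← row2 − (2)·row1  ⇒  L[2][1]=2, U row2=(0, 0, -1)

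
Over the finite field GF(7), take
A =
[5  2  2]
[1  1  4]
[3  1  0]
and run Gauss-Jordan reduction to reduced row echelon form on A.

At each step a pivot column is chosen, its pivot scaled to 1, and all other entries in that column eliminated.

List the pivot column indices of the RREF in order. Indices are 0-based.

pivot columns: 0, 1

pivot(0,0)=5: scale R0 → (1, 6, 6)
  clear (1,0): R1 −= (1)R0 → (0, 2, 5)
  clear (2,0): R2 −= (3)R0 → (0, 4, 3)
pivot(1,1)=2: scale R1 → (0, 1, 6)
  clear (0,1): R0 −= (6)R1 → (1, 0, 5)
  clear (2,1): R2 −= (4)R1 → (0, 0, 0)
col 2: no nonzero at/below row 2; advance.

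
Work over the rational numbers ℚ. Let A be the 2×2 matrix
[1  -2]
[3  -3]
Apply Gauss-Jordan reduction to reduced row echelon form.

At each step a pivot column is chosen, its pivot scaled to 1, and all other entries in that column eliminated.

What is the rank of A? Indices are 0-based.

pivot(0,0)=1: scale R0 → (1, -2)
  clear (1,0): R1 −= (3)R0 → (0, 3)
pivot(1,1)=3: scale R1 → (0, 1)
  clear (0,1): R0 −= (-2)R1 → (1, 0)

rank = 2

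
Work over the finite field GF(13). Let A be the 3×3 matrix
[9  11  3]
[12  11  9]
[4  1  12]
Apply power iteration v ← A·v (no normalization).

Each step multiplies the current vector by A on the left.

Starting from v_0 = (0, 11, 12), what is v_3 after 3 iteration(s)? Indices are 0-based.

v_0 = (0, 11, 12).
v_1 = A·v_0 = (1, 8, 12).
v_2 = A·v_1 = (3, 0, 0).
v_3 = A·v_2 = (1, 10, 12).

v_3 = (1, 10, 12)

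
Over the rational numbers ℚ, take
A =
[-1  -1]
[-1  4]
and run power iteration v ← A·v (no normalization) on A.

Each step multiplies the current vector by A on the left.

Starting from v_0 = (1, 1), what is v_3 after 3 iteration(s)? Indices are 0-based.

v_3 = (-13, 57)

v_0 = (1, 1).
v_1 = A·v_0 = (-2, 3).
v_2 = A·v_1 = (-1, 14).
v_3 = A·v_2 = (-13, 57).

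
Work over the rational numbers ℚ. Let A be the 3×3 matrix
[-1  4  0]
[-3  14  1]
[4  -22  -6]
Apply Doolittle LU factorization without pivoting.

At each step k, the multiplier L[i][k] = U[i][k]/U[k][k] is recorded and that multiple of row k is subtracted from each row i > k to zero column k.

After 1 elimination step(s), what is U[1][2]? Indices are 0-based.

U[1][2] = 1

Step 1: pivot at (0,0) is -1.
  row1 ← row1 − (3)·row0  ⇒  L[1][0]=3, U row1=(0, 2, 1)
  row2 ← row2 − (-4)·row0  ⇒  L[2][0]=-4, U row2=(0, -6, -6)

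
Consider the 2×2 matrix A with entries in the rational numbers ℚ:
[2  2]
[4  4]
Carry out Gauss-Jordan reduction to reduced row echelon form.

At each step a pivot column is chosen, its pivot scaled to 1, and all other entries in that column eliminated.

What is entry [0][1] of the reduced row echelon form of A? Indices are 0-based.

pivot(0,0)=2: scale R0 → (1, 1)
  clear (1,0): R1 −= (4)R0 → (0, 0)
col 1: no nonzero at/below row 1; advance.

M[0][1] = 1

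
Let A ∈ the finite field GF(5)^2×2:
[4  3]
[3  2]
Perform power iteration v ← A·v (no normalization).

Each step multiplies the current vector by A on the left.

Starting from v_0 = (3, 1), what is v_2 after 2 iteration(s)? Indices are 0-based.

v_2 = (3, 2)

v_0 = (3, 1).
v_1 = A·v_0 = (0, 1).
v_2 = A·v_1 = (3, 2).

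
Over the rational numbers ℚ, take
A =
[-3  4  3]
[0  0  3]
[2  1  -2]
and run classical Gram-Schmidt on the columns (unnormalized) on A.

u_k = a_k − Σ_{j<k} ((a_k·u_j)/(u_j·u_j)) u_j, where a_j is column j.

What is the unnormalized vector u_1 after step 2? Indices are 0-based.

u_1 = (22/13, 0, 33/13)

Step 1: u_0 = a_0 = (-3, 0, 2).
Step 2: u_1 = a_1 − (-10/13)·u_0 = (22/13, 0, 33/13).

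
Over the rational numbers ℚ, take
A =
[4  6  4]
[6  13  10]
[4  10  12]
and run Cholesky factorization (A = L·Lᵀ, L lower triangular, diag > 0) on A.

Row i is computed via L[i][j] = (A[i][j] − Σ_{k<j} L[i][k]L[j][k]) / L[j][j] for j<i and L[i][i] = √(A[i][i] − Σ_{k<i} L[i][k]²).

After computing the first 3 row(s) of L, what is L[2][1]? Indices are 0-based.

Step 1: L[0][0] = √(4) = 2.
  L[1][0] = (6) / L[0][0] = 3.
Step 2: L[1][1] = √(4) = 2.
  L[2][0] = (4) / L[0][0] = 2.
  L[2][1] = (4) / L[1][1] = 2.
Step 3: L[2][2] = √(4) = 2.

L[2][1] = 2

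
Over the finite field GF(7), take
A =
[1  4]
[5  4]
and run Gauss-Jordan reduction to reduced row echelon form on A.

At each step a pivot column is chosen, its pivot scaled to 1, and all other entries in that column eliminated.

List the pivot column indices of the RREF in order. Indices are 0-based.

step 1: normalize row 0 (÷1) = (1, 4)
  row 1: subtract 5×row0 = (0, 5)
step 2: normalize row 1 (÷5) = (0, 1)
  row 0: subtract 4×row1 = (1, 0)

pivot columns: 0, 1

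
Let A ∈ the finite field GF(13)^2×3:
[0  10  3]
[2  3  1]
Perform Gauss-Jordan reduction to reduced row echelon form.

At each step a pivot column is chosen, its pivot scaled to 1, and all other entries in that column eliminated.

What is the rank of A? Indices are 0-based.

rank = 2

step 1: exchange rows 0,1
step 1: normalize row 0 (÷2) = (1, 8, 7)
step 2: normalize row 1 (÷10) = (0, 1, 12)
  row 0: subtract 8×row1 = (1, 0, 2)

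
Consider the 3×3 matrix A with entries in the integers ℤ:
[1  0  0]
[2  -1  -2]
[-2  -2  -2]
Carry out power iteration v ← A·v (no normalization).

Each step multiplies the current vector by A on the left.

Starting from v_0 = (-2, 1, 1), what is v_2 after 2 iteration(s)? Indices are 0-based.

v_0 = (-2, 1, 1).
v_1 = A·v_0 = (-2, -7, 0).
v_2 = A·v_1 = (-2, 3, 18).

v_2 = (-2, 3, 18)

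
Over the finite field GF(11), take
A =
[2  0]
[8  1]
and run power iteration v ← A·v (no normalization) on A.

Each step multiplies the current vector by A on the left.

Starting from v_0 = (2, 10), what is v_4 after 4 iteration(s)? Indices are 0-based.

v_4 = (10, 8)

v_0 = (2, 10).
v_1 = A·v_0 = (4, 4).
v_2 = A·v_1 = (8, 3).
v_3 = A·v_2 = (5, 1).
v_4 = A·v_3 = (10, 8).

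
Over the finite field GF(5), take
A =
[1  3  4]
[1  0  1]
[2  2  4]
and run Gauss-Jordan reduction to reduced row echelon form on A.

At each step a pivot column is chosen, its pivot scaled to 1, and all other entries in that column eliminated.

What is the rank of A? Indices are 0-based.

rank = 2

pivot(0,0)=1: scale R0 → (1, 3, 4)
  clear (1,0): R1 −= (1)R0 → (0, 2, 2)
  clear (2,0): R2 −= (2)R0 → (0, 1, 1)
pivot(1,1)=2: scale R1 → (0, 1, 1)
  clear (0,1): R0 −= (3)R1 → (1, 0, 1)
  clear (2,1): R2 −= (1)R1 → (0, 0, 0)
col 2: no nonzero at/below row 2; advance.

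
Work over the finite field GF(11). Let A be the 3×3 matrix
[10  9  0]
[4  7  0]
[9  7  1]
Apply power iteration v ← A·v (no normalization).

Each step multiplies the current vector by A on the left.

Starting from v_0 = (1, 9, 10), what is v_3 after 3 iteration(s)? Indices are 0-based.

v_0 = (1, 9, 10).
v_1 = A·v_0 = (3, 1, 5).
v_2 = A·v_1 = (6, 8, 6).
v_3 = A·v_2 = (0, 3, 6).

v_3 = (0, 3, 6)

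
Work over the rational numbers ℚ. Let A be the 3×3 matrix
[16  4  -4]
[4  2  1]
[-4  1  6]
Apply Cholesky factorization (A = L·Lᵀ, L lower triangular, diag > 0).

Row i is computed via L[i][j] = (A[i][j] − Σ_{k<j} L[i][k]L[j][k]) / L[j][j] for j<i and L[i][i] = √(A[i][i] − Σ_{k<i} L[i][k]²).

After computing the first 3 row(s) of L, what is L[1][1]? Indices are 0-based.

L[1][1] = 1

Step 1: L[0][0] = √(16) = 4.
  L[1][0] = (4) / L[0][0] = 1.
Step 2: L[1][1] = √(1) = 1.
  L[2][0] = (-4) / L[0][0] = -1.
  L[2][1] = (2) / L[1][1] = 2.
Step 3: L[2][2] = √(1) = 1.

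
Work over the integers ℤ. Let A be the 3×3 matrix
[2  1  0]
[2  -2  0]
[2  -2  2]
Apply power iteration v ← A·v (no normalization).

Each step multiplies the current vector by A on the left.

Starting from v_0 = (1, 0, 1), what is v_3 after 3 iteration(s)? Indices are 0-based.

v_0 = (1, 0, 1).
v_1 = A·v_0 = (2, 2, 4).
v_2 = A·v_1 = (6, 0, 8).
v_3 = A·v_2 = (12, 12, 28).

v_3 = (12, 12, 28)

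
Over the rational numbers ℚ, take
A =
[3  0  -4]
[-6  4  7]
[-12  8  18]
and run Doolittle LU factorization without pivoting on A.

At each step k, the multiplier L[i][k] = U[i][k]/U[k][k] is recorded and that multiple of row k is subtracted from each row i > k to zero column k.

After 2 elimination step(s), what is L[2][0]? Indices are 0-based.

k=0: U[0][0]=3
  eliminate (1,0): mult=-2, new row 1: (0, 4, -1); set L[1][0]=-2
  eliminate (2,0): mult=-4, new row 2: (0, 8, 2); set L[2][0]=-4
k=1: U[1][1]=4
  eliminate (2,1): mult=2, new row 2: (0, 0, 4); set L[2][1]=2

L[2][0] = -4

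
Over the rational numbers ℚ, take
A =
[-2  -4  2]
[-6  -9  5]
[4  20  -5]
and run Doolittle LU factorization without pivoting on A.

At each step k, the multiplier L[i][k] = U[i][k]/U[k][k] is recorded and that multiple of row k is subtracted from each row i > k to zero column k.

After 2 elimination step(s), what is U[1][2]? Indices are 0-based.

U[1][2] = -1

Step 1: pivot at (0,0) is -2.
  row1 ← row1 − (3)·row0  ⇒  L[1][0]=3, U row1=(0, 3, -1)
  row2 ← row2 − (-2)·row0  ⇒  L[2][0]=-2, U row2=(0, 12, -1)
Step 2: pivot at (1,1) is 3.
  row2 ← row2 − (4)·row1  ⇒  L[2][1]=4, U row2=(0, 0, 3)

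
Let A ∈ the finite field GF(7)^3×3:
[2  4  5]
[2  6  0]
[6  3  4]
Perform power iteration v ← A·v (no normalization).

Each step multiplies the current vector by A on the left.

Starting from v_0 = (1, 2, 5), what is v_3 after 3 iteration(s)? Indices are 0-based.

v_0 = (1, 2, 5).
v_1 = A·v_0 = (0, 0, 4).
v_2 = A·v_1 = (6, 0, 2).
v_3 = A·v_2 = (1, 5, 2).

v_3 = (1, 5, 2)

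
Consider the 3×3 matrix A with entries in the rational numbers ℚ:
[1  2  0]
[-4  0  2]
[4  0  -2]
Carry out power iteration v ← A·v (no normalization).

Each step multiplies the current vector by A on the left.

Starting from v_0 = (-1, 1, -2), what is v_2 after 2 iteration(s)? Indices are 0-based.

v_2 = (1, -4, 4)

v_0 = (-1, 1, -2).
v_1 = A·v_0 = (1, 0, 0).
v_2 = A·v_1 = (1, -4, 4).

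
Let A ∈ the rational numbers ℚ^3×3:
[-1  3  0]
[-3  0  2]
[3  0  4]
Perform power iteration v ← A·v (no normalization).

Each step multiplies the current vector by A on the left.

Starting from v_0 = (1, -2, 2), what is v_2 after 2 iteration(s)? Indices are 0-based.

v_0 = (1, -2, 2).
v_1 = A·v_0 = (-7, 1, 11).
v_2 = A·v_1 = (10, 43, 23).

v_2 = (10, 43, 23)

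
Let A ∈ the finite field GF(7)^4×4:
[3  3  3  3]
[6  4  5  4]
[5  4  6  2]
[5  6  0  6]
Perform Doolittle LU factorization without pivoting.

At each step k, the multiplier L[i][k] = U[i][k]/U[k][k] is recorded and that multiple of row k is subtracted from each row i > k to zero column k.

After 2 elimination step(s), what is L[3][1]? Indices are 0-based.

L[3][1] = 3

[col 0] pivot 3
  R1 -= 2*R0 → (0, 5, 6, 5)  (L[1][0] := 2)
  R2 -= 4*R0 → (0, 6, 1, 4)  (L[2][0] := 4)
  R3 -= 4*R0 → (0, 1, 2, 1)  (L[3][0] := 4)
[col 1] pivot 5
  R2 -= 4*R1 → (0, 0, 5, 5)  (L[2][1] := 4)
  R3 -= 3*R1 → (0, 0, 5, 0)  (L[3][1] := 3)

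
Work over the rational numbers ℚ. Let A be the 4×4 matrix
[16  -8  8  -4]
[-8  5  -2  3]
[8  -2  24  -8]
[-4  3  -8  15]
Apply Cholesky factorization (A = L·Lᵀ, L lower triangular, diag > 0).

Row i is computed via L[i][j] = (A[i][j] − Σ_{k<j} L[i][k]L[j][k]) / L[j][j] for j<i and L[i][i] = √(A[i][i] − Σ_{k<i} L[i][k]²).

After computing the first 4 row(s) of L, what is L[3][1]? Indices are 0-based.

Step 1: L[0][0] = √(16) = 4.
  L[1][0] = (-8) / L[0][0] = -2.
Step 2: L[1][1] = √(1) = 1.
  L[2][0] = (8) / L[0][0] = 2.
  L[2][1] = (2) / L[1][1] = 2.
Step 3: L[2][2] = √(16) = 4.
  L[3][0] = (-4) / L[0][0] = -1.
  L[3][1] = (1) / L[1][1] = 1.
  L[3][2] = (-8) / L[2][2] = -2.
Step 4: L[3][3] = √(9) = 3.

L[3][1] = 1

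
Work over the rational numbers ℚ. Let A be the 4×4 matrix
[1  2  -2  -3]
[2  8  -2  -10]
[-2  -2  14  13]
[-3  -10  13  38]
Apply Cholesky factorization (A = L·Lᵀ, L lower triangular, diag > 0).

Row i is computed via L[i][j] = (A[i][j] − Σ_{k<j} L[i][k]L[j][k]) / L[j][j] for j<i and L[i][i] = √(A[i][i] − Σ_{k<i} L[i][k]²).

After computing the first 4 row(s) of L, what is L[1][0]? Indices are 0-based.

Step 1: L[0][0] = √(1) = 1.
  L[1][0] = (2) / L[0][0] = 2.
Step 2: L[1][1] = √(4) = 2.
  L[2][0] = (-2) / L[0][0] = -2.
  L[2][1] = (2) / L[1][1] = 1.
Step 3: L[2][2] = √(9) = 3.
  L[3][0] = (-3) / L[0][0] = -3.
  L[3][1] = (-4) / L[1][1] = -2.
  L[3][2] = (9) / L[2][2] = 3.
Step 4: L[3][3] = √(16) = 4.

L[1][0] = 2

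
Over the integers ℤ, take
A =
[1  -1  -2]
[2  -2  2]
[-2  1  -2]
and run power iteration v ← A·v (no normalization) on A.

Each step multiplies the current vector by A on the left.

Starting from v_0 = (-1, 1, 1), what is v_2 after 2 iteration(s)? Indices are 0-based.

v_2 = (-4, -2, 4)

v_0 = (-1, 1, 1).
v_1 = A·v_0 = (-4, -2, 1).
v_2 = A·v_1 = (-4, -2, 4).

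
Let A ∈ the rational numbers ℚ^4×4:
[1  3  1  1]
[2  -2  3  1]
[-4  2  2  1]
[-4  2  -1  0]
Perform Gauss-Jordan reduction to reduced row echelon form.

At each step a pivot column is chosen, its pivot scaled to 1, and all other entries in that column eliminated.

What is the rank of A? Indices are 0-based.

pivot(0,0)=1: scale R0 → (1, 3, 1, 1)
  clear (1,0): R1 −= (2)R0 → (0, -8, 1, -1)
  clear (2,0): R2 −= (-4)R0 → (0, 14, 6, 5)
  clear (3,0): R3 −= (-4)R0 → (0, 14, 3, 4)
pivot(1,1)=-8: scale R1 → (0, 1, -1/8, 1/8)
  clear (0,1): R0 −= (3)R1 → (1, 0, 11/8, 5/8)
  clear (2,1): R2 −= (14)R1 → (0, 0, 31/4, 13/4)
  clear (3,1): R3 −= (14)R1 → (0, 0, 19/4, 9/4)
pivot(2,2)=31/4: scale R2 → (0, 0, 1, 13/31)
  clear (0,2): R0 −= (11/8)R2 → (1, 0, 0, 3/62)
  clear (1,2): R1 −= (-1/8)R2 → (0, 1, 0, 11/62)
  clear (3,2): R3 −= (19/4)R2 → (0, 0, 0, 8/31)
pivot(3,3)=8/31: scale R3 → (0, 0, 0, 1)
  clear (0,3): R0 −= (3/62)R3 → (1, 0, 0, 0)
  clear (1,3): R1 −= (11/62)R3 → (0, 1, 0, 0)
  clear (2,3): R2 −= (13/31)R3 → (0, 0, 1, 0)

rank = 4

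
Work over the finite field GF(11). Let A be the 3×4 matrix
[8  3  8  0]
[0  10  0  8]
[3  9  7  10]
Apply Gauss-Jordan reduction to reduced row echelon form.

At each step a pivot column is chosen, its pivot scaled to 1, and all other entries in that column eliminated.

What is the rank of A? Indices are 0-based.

[1] R0 /= 8  ⇒  (1, 10, 1, 0)
     R2 -= 3·R0  ⇒  (0, 1, 4, 10)
[2] R1 /= 10  ⇒  (0, 1, 0, 3)
     R0 -= 10·R1  ⇒  (1, 0, 1, 3)
     R2 -= 1·R1  ⇒  (0, 0, 4, 7)
[3] R2 /= 4  ⇒  (0, 0, 1, 10)
     R0 -= 1·R2  ⇒  (1, 0, 0, 4)

rank = 3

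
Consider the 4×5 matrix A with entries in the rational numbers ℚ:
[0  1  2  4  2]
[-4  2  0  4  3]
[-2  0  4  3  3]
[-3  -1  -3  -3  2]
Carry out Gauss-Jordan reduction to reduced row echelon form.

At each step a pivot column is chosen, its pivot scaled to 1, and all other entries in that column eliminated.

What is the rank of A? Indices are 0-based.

step 1: exchange rows 0,1
step 1: normalize row 0 (÷-4) = (1, -1/2, 0, -1, -3/4)
  row 2: subtract -2×row0 = (0, -1, 4, 1, 3/2)
  row 3: subtract -3×row0 = (0, -5/2, -3, -6, -1/4)
step 2: normalize row 1 (÷1) = (0, 1, 2, 4, 2)
  row 0: subtract -1/2×row1 = (1, 0, 1, 1, 1/4)
  row 2: subtract -1×row1 = (0, 0, 6, 5, 7/2)
  row 3: subtract -5/2×row1 = (0, 0, 2, 4, 19/4)
step 3: normalize row 2 (÷6) = (0, 0, 1, 5/6, 7/12)
  row 0: subtract 1×row2 = (1, 0, 0, 1/6, -1/3)
  row 1: subtract 2×row2 = (0, 1, 0, 7/3, 5/6)
  row 3: subtract 2×row2 = (0, 0, 0, 7/3, 43/12)
step 4: normalize row 3 (÷7/3) = (0, 0, 0, 1, 43/28)
  row 0: subtract 1/6×row3 = (1, 0, 0, 0, -33/56)
  row 1: subtract 7/3×row3 = (0, 1, 0, 0, -11/4)
  row 2: subtract 5/6×row3 = (0, 0, 1, 0, -39/56)

rank = 4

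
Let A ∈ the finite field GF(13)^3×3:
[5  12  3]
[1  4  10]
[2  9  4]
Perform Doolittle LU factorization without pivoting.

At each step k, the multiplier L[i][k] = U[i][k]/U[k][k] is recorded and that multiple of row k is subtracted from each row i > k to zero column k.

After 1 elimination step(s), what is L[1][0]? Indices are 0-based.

k=0: U[0][0]=5
  eliminate (1,0): mult=8, new row 1: (0, 12, 12); set L[1][0]=8
  eliminate (2,0): mult=3, new row 2: (0, 12, 8); set L[2][0]=3

L[1][0] = 8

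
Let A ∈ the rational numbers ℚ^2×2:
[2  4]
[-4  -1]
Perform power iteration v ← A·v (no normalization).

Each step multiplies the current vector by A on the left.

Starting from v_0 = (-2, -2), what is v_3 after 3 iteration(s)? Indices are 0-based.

v_0 = (-2, -2).
v_1 = A·v_0 = (-12, 10).
v_2 = A·v_1 = (16, 38).
v_3 = A·v_2 = (184, -102).

v_3 = (184, -102)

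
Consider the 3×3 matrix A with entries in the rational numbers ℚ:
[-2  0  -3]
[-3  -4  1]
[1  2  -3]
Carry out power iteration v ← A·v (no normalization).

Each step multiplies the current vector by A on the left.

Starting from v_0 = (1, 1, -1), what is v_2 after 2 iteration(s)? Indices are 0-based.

v_2 = (-20, 35, -33)

v_0 = (1, 1, -1).
v_1 = A·v_0 = (1, -8, 6).
v_2 = A·v_1 = (-20, 35, -33).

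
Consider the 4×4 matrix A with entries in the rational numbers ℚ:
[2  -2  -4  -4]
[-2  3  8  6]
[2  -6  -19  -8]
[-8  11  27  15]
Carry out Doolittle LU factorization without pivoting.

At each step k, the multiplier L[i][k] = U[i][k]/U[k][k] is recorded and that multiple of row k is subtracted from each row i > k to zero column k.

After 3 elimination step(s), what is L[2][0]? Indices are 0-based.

Step 1: pivot at (0,0) is 2.
  row1 ← row1 − (-1)·row0  ⇒  L[1][0]=-1, U row1=(0, 1, 4, 2)
  row2 ← row2 − (1)·row0  ⇒  L[2][0]=1, U row2=(0, -4, -15, -4)
  row3 ← row3 − (-4)·row0  ⇒  L[3][0]=-4, U row3=(0, 3, 11, -1)
Step 2: pivot at (1,1) is 1.
  row2 ← row2 − (-4)·row1  ⇒  L[2][1]=-4, U row2=(0, 0, 1, 4)
  row3 ← row3 − (3)·row1  ⇒  L[3][1]=3, U row3=(0, 0, -1, -7)
Step 3: pivot at (2,2) is 1.
  row3 ← row3 − (-1)·row2  ⇒  L[3][2]=-1, U row3=(0, 0, 0, -3)

L[2][0] = 1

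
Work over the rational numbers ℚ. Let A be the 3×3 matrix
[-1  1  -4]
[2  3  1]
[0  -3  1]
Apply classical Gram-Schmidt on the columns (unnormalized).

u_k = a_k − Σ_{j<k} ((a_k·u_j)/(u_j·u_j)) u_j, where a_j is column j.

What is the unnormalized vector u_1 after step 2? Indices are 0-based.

u_1 = (2, 1, -3)

Step 1: u_0 = a_0 = (-1, 2, 0).
Step 2: u_1 = a_1 − (1)·u_0 = (2, 1, -3).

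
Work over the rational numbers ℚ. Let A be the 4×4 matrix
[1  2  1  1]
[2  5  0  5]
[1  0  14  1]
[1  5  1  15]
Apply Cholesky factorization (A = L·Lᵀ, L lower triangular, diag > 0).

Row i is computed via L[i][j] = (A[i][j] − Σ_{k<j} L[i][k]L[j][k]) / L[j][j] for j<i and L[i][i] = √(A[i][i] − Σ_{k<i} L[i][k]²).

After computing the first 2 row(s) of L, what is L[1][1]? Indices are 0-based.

L[1][1] = 1

Step 1: L[0][0] = √(1) = 1.
  L[1][0] = (2) / L[0][0] = 2.
Step 2: L[1][1] = √(1) = 1.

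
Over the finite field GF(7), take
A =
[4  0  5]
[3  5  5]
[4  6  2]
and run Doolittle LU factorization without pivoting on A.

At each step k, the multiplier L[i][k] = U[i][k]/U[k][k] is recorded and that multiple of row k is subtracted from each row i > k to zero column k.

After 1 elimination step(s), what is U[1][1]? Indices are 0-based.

[col 0] pivot 4
  R1 -= 6*R0 → (0, 5, 3)  (L[1][0] := 6)
  R2 -= 1*R0 → (0, 6, 4)  (L[2][0] := 1)

U[1][1] = 5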